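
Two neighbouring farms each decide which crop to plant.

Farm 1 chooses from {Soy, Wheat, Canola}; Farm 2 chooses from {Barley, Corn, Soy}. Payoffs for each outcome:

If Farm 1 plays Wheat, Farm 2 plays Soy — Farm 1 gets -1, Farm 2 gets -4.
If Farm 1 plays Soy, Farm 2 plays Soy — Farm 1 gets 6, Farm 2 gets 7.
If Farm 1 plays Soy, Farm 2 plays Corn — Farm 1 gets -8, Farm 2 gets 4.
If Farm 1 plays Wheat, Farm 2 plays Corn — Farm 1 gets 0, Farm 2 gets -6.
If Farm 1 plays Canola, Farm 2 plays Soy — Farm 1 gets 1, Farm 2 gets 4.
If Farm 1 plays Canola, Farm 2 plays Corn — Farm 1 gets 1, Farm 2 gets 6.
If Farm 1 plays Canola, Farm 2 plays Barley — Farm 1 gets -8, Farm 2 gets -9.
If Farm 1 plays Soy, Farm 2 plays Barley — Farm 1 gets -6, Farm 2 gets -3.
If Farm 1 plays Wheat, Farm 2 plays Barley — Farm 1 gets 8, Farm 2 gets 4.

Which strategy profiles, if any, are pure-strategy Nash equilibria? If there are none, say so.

For each player, find the best response to each opponent profile; mutual best responses are the pure NE.
Farm 1 against Barley: payoffs -6, 8, -8 → best response Wheat.
Farm 1 against Corn: payoffs -8, 0, 1 → best response Canola.
Farm 1 against Soy: payoffs 6, -1, 1 → best response Soy.
Farm 2 against Soy: payoffs -3, 4, 7 → best response Soy.
Farm 2 against Wheat: payoffs 4, -6, -4 → best response Barley.
Farm 2 against Canola: payoffs -9, 6, 4 → best response Corn.
Mutual best responses: (Soy, Soy); (Wheat, Barley); (Canola, Corn).

Pure-strategy Nash equilibria: (Soy, Soy), (Wheat, Barley), (Canola, Corn)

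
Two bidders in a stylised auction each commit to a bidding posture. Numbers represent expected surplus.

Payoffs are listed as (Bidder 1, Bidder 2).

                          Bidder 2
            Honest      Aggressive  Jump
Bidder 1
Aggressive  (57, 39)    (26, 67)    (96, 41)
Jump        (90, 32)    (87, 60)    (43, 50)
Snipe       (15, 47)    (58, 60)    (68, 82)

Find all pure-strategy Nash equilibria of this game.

(Jump, Aggressive)

(Aggressive, Honest): Bidder 1 can switch to Jump (57 → 90). Not NE.
(Aggressive, Aggressive): Bidder 1 can switch to Jump (26 → 87). Not NE.
(Aggressive, Jump): Bidder 2 can switch to Aggressive (41 → 67). Not NE.
(Jump, Honest): Bidder 2 can switch to Aggressive (32 → 60). Not NE.
(Jump, Aggressive): Bidder 1 gets 87, best alternative 58; Bidder 2 gets 60, best alternative 50. No profitable deviation — NE.
(Jump, Jump): Bidder 1 can switch to Aggressive (43 → 96). Not NE.
(Snipe, Honest): Bidder 1 can switch to Aggressive (15 → 57). Not NE.
(The remaining 2 profiles each have a profitable deviation by the same check.)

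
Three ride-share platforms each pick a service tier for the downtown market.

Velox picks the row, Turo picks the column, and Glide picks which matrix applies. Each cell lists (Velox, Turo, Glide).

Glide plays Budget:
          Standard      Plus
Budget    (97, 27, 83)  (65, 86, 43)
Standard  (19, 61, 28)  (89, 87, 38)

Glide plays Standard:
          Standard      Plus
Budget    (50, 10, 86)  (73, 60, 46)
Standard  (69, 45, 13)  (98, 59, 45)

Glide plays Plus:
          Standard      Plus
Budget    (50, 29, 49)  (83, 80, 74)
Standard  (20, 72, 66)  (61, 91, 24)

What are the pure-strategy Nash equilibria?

The pure Nash equilibria are (Budget, Plus, Plus); (Standard, Plus, Standard).

Velox against (Standard, Budget): payoffs 97, 19 → best response Budget.
Velox against (Standard, Standard): payoffs 50, 69 → best response Standard.
Velox against (Standard, Plus): payoffs 50, 20 → best response Budget.
Velox against (Plus, Budget): payoffs 65, 89 → best response Standard.
Velox against (Plus, Standard): payoffs 73, 98 → best response Standard.
Velox against (Plus, Plus): payoffs 83, 61 → best response Budget.
Turo against (Budget, Budget): payoffs 27, 86 → best response Plus.
Turo against (Budget, Standard): payoffs 10, 60 → best response Plus.
Turo against (Budget, Plus): payoffs 29, 80 → best response Plus.
Turo against (Standard, Budget): payoffs 61, 87 → best response Plus.
Turo against (Standard, Standard): payoffs 45, 59 → best response Plus.
Turo against (Standard, Plus): payoffs 72, 91 → best response Plus.
Glide against (Budget, Standard): payoffs 83, 86, 49 → best response Standard.
Glide against (Budget, Plus): payoffs 43, 46, 74 → best response Plus.
Glide against (Standard, Standard): payoffs 28, 13, 66 → best response Plus.
Glide against (Standard, Plus): payoffs 38, 45, 24 → best response Standard.
Mutual best responses: (Budget, Plus, Plus); (Standard, Plus, Standard).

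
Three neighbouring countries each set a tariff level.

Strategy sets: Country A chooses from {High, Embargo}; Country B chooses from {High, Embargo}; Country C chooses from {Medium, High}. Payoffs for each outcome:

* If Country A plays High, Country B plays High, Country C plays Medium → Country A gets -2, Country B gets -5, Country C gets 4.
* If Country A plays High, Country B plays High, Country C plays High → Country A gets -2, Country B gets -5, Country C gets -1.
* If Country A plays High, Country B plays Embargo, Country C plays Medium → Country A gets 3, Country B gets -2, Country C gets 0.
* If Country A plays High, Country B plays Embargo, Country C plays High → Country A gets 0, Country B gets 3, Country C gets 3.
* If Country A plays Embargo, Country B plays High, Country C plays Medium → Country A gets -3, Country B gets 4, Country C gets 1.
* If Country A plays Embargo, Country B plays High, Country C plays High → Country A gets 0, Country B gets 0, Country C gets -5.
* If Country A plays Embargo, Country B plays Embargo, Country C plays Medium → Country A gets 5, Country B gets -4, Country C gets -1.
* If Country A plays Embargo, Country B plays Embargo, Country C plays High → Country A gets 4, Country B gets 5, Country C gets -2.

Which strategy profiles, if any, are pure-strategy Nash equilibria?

For each strategy profile, look for a profitable unilateral deviation.
(High, High, Medium): Country B can switch to Embargo (-5 → -2). Not NE.
(High, High, High): Country A can switch to Embargo (-2 → 0). Not NE.
(High, Embargo, Medium): Country A can switch to Embargo (3 → 5). Not NE.
(High, Embargo, High): Country A can switch to Embargo (0 → 4). Not NE.
(Embargo, High, Medium): Country A can switch to High (-3 → -2). Not NE.
(Embargo, High, High): Country B can switch to Embargo (0 → 5). Not NE.
(The remaining 2 profiles each have a profitable deviation by the same check.)

No pure-strategy Nash equilibrium.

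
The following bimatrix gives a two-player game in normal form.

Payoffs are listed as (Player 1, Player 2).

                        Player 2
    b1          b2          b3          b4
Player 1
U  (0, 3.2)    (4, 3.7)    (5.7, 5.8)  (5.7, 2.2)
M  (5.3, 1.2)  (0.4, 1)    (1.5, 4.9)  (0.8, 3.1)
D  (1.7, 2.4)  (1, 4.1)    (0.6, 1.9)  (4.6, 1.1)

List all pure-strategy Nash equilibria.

Player 1 against b1: payoffs 0, 5.3, 1.7 → best response M.
Player 1 against b2: payoffs 4, 0.4, 1 → best response U.
Player 1 against b3: payoffs 5.7, 1.5, 0.6 → best response U.
Player 1 against b4: payoffs 5.7, 0.8, 4.6 → best response U.
Player 2 against U: payoffs 3.2, 3.7, 5.8, 2.2 → best response b3.
Player 2 against M: payoffs 1.2, 1, 4.9, 3.1 → best response b3.
Player 2 against D: payoffs 2.4, 4.1, 1.9, 1.1 → best response b2.
Mutual best responses: (U, b3).

(U, b3)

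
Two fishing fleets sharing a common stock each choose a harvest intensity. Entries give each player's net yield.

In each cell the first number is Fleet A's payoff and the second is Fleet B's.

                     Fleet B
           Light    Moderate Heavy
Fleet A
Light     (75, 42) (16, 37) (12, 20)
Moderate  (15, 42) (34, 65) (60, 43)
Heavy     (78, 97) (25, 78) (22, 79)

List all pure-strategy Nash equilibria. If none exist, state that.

(Light, Light): Fleet A can switch to Heavy (75 → 78). Not NE.
(Light, Moderate): Fleet A can switch to Moderate (16 → 34). Not NE.
(Light, Heavy): Fleet A can switch to Moderate (12 → 60). Not NE.
(Moderate, Light): Fleet A can switch to Light (15 → 75). Not NE.
(Moderate, Moderate): Fleet A gets 34, best alternative 25; Fleet B gets 65, best alternative 43. No profitable deviation — NE.
(Moderate, Heavy): Fleet B can switch to Moderate (43 → 65). Not NE.
(Heavy, Light): Fleet A gets 78, best alternative 75; Fleet B gets 97, best alternative 79. No profitable deviation — NE.
(Heavy, Moderate): Fleet A can switch to Moderate (25 → 34). Not NE.
(The remaining 1 profile has a profitable deviation by the same check.)

(Moderate, Moderate), (Heavy, Light)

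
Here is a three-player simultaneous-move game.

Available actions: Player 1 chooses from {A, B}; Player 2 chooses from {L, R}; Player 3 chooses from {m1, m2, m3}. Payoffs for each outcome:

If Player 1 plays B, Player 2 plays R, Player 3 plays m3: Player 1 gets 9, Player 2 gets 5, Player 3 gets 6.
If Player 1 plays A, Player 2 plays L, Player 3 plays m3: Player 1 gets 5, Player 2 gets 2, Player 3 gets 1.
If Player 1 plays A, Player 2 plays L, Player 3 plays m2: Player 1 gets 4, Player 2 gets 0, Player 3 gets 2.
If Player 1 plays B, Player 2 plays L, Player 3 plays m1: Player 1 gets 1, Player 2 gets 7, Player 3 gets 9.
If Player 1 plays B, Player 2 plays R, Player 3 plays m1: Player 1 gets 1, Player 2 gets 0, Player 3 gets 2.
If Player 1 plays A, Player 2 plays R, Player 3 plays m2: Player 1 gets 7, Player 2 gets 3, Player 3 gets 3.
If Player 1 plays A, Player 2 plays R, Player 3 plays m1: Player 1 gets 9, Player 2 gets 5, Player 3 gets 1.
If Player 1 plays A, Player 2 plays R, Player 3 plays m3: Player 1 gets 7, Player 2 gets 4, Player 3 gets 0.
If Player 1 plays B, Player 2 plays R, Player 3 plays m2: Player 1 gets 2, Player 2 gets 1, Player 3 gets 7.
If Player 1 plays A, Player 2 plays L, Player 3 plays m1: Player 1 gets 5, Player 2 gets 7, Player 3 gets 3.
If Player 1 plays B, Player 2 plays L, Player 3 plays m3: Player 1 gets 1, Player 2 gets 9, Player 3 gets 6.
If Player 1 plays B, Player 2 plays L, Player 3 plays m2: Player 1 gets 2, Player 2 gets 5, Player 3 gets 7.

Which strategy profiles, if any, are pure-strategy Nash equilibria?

Pure-strategy Nash equilibria: (A, L, m1), (A, R, m2)

Mark each player's best response to every combination of opponents' strategies; a profile where every player is best-responding is a pure Nash equilibrium.
Player 1 against (L, m1): payoffs 5, 1 → best response A.
Player 1 against (L, m2): payoffs 4, 2 → best response A.
Player 1 against (L, m3): payoffs 5, 1 → best response A.
Player 1 against (R, m1): payoffs 9, 1 → best response A.
Player 1 against (R, m2): payoffs 7, 2 → best response A.
Player 1 against (R, m3): payoffs 7, 9 → best response B.
Player 2 against (A, m1): payoffs 7, 5 → best response L.
Player 2 against (A, m2): payoffs 0, 3 → best response R.
Player 2 against (A, m3): payoffs 2, 4 → best response R.
Player 2 against (B, m1): payoffs 7, 0 → best response L.
Player 2 against (B, m2): payoffs 5, 1 → best response L.
Player 2 against (B, m3): payoffs 9, 5 → best response L.
Player 3 against (A, L): payoffs 3, 2, 1 → best response m1.
Player 3 against (A, R): payoffs 1, 3, 0 → best response m2.
Player 3 against (B, L): payoffs 9, 7, 6 → best response m1.
Player 3 against (B, R): payoffs 2, 7, 6 → best response m2.
Mutual best responses: (A, L, m1); (A, R, m2).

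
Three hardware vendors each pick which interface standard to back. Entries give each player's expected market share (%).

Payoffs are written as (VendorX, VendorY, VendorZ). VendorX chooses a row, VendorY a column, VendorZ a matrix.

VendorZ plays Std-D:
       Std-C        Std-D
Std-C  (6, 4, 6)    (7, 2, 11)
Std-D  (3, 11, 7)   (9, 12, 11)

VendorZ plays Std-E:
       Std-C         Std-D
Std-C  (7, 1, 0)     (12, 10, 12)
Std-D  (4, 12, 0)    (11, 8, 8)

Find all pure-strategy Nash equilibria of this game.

(Std-C, Std-C, Std-D), (Std-C, Std-D, Std-E), (Std-D, Std-D, Std-D)

Check each profile: it is a Nash equilibrium iff no player can strictly gain by switching unilaterally.
(Std-C, Std-C, Std-D): VendorX gets 6, best alternative 3; VendorY gets 4, best alternative 2; VendorZ gets 6, best alternative 0. No profitable deviation — NE.
(Std-C, Std-C, Std-E): VendorY can switch to Std-D (1 → 10). Not NE.
(Std-C, Std-D, Std-D): VendorX can switch to Std-D (7 → 9). Not NE.
(Std-C, Std-D, Std-E): VendorX gets 12, best alternative 11; VendorY gets 10, best alternative 1; VendorZ gets 12, best alternative 11. No profitable deviation — NE.
(Std-D, Std-C, Std-D): VendorX can switch to Std-C (3 → 6). Not NE.
(Std-D, Std-C, Std-E): VendorX can switch to Std-C (4 → 7). Not NE.
(Std-D, Std-D, Std-D): VendorX gets 9, best alternative 7; VendorY gets 12, best alternative 11; VendorZ gets 11, best alternative 8. No profitable deviation — NE.
(Std-D, Std-D, Std-E): VendorX can switch to Std-C (11 → 12). Not NE.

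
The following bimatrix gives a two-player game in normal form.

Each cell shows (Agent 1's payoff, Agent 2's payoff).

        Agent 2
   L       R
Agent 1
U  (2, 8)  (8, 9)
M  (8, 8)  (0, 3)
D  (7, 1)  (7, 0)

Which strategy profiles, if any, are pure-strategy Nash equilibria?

The pure Nash equilibria are (U, R); (M, L).

(U, L): Agent 1 can switch to M (2 → 8). Not NE.
(U, R): Agent 1 gets 8, best alternative 7; Agent 2 gets 9, best alternative 8. No profitable deviation — NE.
(M, L): Agent 1 gets 8, best alternative 7; Agent 2 gets 8, best alternative 3. No profitable deviation — NE.
(M, R): Agent 1 can switch to U (0 → 8). Not NE.
(D, L): Agent 1 can switch to M (7 → 8). Not NE.
(D, R): Agent 1 can switch to U (7 → 8). Not NE.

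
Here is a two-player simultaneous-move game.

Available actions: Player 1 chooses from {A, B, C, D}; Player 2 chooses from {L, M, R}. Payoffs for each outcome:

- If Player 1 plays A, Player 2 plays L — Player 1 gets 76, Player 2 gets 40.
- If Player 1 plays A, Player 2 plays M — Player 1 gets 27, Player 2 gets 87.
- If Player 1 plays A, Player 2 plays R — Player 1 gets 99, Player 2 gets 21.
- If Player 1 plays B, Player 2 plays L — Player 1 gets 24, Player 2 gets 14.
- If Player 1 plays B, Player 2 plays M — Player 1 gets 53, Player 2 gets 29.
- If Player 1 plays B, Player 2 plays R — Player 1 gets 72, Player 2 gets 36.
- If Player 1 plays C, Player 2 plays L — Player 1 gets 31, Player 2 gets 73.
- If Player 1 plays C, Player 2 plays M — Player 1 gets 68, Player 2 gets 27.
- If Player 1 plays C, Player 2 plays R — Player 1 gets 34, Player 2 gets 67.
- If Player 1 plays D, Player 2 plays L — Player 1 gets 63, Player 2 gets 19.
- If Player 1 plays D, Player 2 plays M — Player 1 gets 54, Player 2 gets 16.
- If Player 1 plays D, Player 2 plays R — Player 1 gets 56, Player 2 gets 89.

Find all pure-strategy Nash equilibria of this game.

Player 1 against L: payoffs 76, 24, 31, 63 → best response A.
Player 1 against M: payoffs 27, 53, 68, 54 → best response C.
Player 1 against R: payoffs 99, 72, 34, 56 → best response A.
Player 2 against A: payoffs 40, 87, 21 → best response M.
Player 2 against B: payoffs 14, 29, 36 → best response R.
Player 2 against C: payoffs 73, 27, 67 → best response L.
Player 2 against D: payoffs 19, 16, 89 → best response R.
No profile is a mutual best response for all players.

There is no pure-strategy Nash equilibrium.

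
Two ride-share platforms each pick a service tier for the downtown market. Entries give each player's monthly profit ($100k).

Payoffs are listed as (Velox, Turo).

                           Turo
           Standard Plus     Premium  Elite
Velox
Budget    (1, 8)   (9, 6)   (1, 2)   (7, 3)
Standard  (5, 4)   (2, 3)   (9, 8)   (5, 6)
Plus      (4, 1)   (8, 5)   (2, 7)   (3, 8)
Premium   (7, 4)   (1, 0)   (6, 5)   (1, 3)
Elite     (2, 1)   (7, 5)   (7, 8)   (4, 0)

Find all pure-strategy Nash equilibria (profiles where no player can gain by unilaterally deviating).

Pure NE: (Standard, Premium)

Check each profile: it is a Nash equilibrium iff no player can strictly gain by switching unilaterally.
(Budget, Standard): Velox can switch to Standard (1 → 5). Not NE.
(Budget, Plus): Turo can switch to Standard (6 → 8). Not NE.
(Budget, Premium): Velox can switch to Standard (1 → 9). Not NE.
(Budget, Elite): Turo can switch to Standard (3 → 8). Not NE.
(Standard, Standard): Velox can switch to Premium (5 → 7). Not NE.
(Standard, Plus): Velox can switch to Budget (2 → 9). Not NE.
(Standard, Premium): Velox gets 9, best alternative 7; Turo gets 8, best alternative 6. No profitable deviation — NE.
(Standard, Elite): Velox can switch to Budget (5 → 7). Not NE.
(Plus, Standard): Velox can switch to Standard (4 → 5). Not NE.
(The remaining 11 profiles each have a profitable deviation by the same check.)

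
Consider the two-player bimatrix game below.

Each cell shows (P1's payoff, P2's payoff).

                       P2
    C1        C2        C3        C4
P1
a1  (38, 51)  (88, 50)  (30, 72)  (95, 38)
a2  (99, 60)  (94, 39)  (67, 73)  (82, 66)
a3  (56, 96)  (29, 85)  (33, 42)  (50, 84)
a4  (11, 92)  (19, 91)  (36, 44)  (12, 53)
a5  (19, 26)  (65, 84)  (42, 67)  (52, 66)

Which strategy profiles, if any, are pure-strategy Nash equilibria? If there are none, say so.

(a1, C1): P1 can switch to a2 (38 → 99). Not NE.
(a1, C2): P1 can switch to a2 (88 → 94). Not NE.
(a1, C3): P1 can switch to a2 (30 → 67). Not NE.
(a1, C4): P2 can switch to C1 (38 → 51). Not NE.
(a2, C1): P2 can switch to C3 (60 → 73). Not NE.
(a2, C2): P2 can switch to C1 (39 → 60). Not NE.
(a2, C3): P1 gets 67, best alternative 42; P2 gets 73, best alternative 66. No profitable deviation — NE.
(a2, C4): P1 can switch to a1 (82 → 95). Not NE.
(a3, C1): P1 can switch to a2 (56 → 99). Not NE.
(a3, C2): P1 can switch to a1 (29 → 88). Not NE.
(a3, C3): P1 can switch to a2 (33 → 67). Not NE.
(The remaining 9 profiles each have a profitable deviation by the same check.)

Pure NE: (a2, C3)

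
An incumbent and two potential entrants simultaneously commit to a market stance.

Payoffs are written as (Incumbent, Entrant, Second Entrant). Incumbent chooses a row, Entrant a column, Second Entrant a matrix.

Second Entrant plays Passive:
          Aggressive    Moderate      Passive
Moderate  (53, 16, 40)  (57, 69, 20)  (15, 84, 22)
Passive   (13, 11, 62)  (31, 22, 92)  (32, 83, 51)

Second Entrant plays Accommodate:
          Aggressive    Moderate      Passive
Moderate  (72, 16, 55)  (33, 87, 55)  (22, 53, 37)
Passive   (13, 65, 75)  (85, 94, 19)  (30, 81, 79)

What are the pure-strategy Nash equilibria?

Incumbent against (Aggressive, Passive): payoffs 53, 13 → best response Moderate.
Incumbent against (Aggressive, Accommodate): payoffs 72, 13 → best response Moderate.
Incumbent against (Moderate, Passive): payoffs 57, 31 → best response Moderate.
Incumbent against (Moderate, Accommodate): payoffs 33, 85 → best response Passive.
Incumbent against (Passive, Passive): payoffs 15, 32 → best response Passive.
Incumbent against (Passive, Accommodate): payoffs 22, 30 → best response Passive.
Entrant against (Moderate, Passive): payoffs 16, 69, 84 → best response Passive.
Entrant against (Moderate, Accommodate): payoffs 16, 87, 53 → best response Moderate.
Entrant against (Passive, Passive): payoffs 11, 22, 83 → best response Passive.
Entrant against (Passive, Accommodate): payoffs 65, 94, 81 → best response Moderate.
Second Entrant against (Moderate, Aggressive): payoffs 40, 55 → best response Accommodate.
Second Entrant against (Moderate, Moderate): payoffs 20, 55 → best response Accommodate.
Second Entrant against (Moderate, Passive): payoffs 22, 37 → best response Accommodate.
Second Entrant against (Passive, Aggressive): payoffs 62, 75 → best response Accommodate.
Second Entrant against (Passive, Moderate): payoffs 92, 19 → best response Passive.
Second Entrant against (Passive, Passive): payoffs 51, 79 → best response Accommodate.
No profile is a mutual best response for all players.

There is no pure-strategy Nash equilibrium.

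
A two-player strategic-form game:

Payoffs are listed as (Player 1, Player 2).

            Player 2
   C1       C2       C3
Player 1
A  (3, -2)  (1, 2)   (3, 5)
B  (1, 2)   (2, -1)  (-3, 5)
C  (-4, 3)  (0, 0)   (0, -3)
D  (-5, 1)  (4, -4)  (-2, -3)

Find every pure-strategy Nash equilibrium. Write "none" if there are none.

Pure NE: (A, C3)

(A, C1): Player 2 can switch to C2 (-2 → 2). Not NE.
(A, C2): Player 1 can switch to B (1 → 2). Not NE.
(A, C3): Player 1 gets 3, best alternative 0; Player 2 gets 5, best alternative 2. No profitable deviation — NE.
(B, C1): Player 1 can switch to A (1 → 3). Not NE.
(B, C2): Player 1 can switch to D (2 → 4). Not NE.
(B, C3): Player 1 can switch to A (-3 → 3). Not NE.
(C, C1): Player 1 can switch to A (-4 → 3). Not NE.
(C, C2): Player 1 can switch to A (0 → 1). Not NE.
(C, C3): Player 1 can switch to A (0 → 3). Not NE.
(The remaining 3 profiles each have a profitable deviation by the same check.)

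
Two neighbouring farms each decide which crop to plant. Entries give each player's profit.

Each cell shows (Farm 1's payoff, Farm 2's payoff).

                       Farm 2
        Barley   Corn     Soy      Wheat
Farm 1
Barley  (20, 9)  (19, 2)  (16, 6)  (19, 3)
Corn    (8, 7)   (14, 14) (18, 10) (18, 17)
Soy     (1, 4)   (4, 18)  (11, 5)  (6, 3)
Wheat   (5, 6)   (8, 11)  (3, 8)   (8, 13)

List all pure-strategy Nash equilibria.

Pure NE: (Barley, Barley)

Farm 1 against Barley: payoffs 20, 8, 1, 5 → best response Barley.
Farm 1 against Corn: payoffs 19, 14, 4, 8 → best response Barley.
Farm 1 against Soy: payoffs 16, 18, 11, 3 → best response Corn.
Farm 1 against Wheat: payoffs 19, 18, 6, 8 → best response Barley.
Farm 2 against Barley: payoffs 9, 2, 6, 3 → best response Barley.
Farm 2 against Corn: payoffs 7, 14, 10, 17 → best response Wheat.
Farm 2 against Soy: payoffs 4, 18, 5, 3 → best response Corn.
Farm 2 against Wheat: payoffs 6, 11, 8, 13 → best response Wheat.
Mutual best responses: (Barley, Barley).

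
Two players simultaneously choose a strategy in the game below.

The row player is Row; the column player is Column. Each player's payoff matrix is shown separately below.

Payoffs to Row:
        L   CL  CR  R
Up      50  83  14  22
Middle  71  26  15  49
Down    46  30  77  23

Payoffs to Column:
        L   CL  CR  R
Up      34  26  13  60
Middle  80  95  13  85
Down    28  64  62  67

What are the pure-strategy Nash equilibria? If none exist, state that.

(Up, L): Row can switch to Middle (50 → 71). Not NE.
(Up, CL): Column can switch to L (26 → 34). Not NE.
(Up, CR): Row can switch to Middle (14 → 15). Not NE.
(Up, R): Row can switch to Middle (22 → 49). Not NE.
(Middle, L): Column can switch to CL (80 → 95). Not NE.
(Middle, CL): Row can switch to Up (26 → 83). Not NE.
(The remaining 6 profiles each have a profitable deviation by the same check.)

none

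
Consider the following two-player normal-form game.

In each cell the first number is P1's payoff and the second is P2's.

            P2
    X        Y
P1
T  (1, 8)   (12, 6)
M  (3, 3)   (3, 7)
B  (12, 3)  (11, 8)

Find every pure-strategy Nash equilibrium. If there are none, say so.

none

Mark each player's best response to every combination of opponents' strategies; a profile where every player is best-responding is a pure Nash equilibrium.
P1 against X: payoffs 1, 3, 12 → best response B.
P1 against Y: payoffs 12, 3, 11 → best response T.
P2 against T: payoffs 8, 6 → best response X.
P2 against M: payoffs 3, 7 → best response Y.
P2 against B: payoffs 3, 8 → best response Y.
No profile is a mutual best response for all players.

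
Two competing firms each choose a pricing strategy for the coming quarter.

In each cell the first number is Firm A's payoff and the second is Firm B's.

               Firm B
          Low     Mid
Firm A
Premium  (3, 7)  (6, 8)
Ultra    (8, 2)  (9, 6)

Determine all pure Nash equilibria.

Mark each player's best response to every combination of opponents' strategies; a profile where every player is best-responding is a pure Nash equilibrium.
Firm A against Low: payoffs 3, 8 → best response Ultra.
Firm A against Mid: payoffs 6, 9 → best response Ultra.
Firm B against Premium: payoffs 7, 8 → best response Mid.
Firm B against Ultra: payoffs 2, 6 → best response Mid.
Mutual best responses: (Ultra, Mid).

The unique pure-strategy Nash equilibrium is (Ultra, Mid).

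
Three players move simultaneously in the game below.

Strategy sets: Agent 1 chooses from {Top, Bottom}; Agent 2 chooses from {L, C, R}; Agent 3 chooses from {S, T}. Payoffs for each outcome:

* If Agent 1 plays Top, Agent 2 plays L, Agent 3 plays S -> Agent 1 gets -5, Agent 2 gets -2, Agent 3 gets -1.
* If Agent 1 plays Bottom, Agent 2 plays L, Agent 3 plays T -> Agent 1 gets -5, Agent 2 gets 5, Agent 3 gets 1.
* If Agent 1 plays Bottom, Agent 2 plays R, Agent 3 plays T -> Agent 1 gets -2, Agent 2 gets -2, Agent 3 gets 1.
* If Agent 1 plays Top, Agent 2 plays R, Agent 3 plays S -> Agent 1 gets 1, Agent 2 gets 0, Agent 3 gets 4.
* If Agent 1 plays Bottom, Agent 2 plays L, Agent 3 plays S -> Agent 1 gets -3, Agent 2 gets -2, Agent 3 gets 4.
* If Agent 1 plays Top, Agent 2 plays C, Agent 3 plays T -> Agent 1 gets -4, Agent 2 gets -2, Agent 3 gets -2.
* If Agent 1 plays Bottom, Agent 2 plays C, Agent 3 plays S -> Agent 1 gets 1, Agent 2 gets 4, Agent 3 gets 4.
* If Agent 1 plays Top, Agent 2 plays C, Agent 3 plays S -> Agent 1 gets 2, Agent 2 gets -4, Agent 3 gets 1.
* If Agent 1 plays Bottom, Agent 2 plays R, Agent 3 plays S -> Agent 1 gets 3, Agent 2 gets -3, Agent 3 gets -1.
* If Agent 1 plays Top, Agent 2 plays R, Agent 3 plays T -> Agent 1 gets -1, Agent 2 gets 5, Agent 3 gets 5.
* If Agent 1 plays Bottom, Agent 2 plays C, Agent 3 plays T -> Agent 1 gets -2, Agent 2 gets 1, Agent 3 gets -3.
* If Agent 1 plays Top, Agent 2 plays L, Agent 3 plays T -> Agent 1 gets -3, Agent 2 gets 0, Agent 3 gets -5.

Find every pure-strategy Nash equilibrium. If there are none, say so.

Agent 1 against (L, S): payoffs -5, -3 → best response Bottom.
Agent 1 against (L, T): payoffs -3, -5 → best response Top.
Agent 1 against (C, S): payoffs 2, 1 → best response Top.
Agent 1 against (C, T): payoffs -4, -2 → best response Bottom.
Agent 1 against (R, S): payoffs 1, 3 → best response Bottom.
Agent 1 against (R, T): payoffs -1, -2 → best response Top.
Agent 2 against (Top, S): payoffs -2, -4, 0 → best response R.
Agent 2 against (Top, T): payoffs 0, -2, 5 → best response R.
Agent 2 against (Bottom, S): payoffs -2, 4, -3 → best response C.
Agent 2 against (Bottom, T): payoffs 5, 1, -2 → best response L.
Agent 3 against (Top, L): payoffs -1, -5 → best response S.
Agent 3 against (Top, C): payoffs 1, -2 → best response S.
Agent 3 against (Top, R): payoffs 4, 5 → best response T.
Agent 3 against (Bottom, L): payoffs 4, 1 → best response S.
Agent 3 against (Bottom, C): payoffs 4, -3 → best response S.
Agent 3 against (Bottom, R): payoffs -1, 1 → best response T.
Mutual best responses: (Top, R, T).

The unique pure-strategy Nash equilibrium is (Top, R, T).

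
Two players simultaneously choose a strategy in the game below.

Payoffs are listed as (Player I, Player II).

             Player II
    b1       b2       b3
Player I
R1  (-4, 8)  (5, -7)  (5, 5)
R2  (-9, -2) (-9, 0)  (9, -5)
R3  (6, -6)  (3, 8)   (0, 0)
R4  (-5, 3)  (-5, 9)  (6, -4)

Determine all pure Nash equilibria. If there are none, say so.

This game has no pure Nash equilibrium.

Player I against b1: payoffs -4, -9, 6, -5 → best response R3.
Player I against b2: payoffs 5, -9, 3, -5 → best response R1.
Player I against b3: payoffs 5, 9, 0, 6 → best response R2.
Player II against R1: payoffs 8, -7, 5 → best response b1.
Player II against R2: payoffs -2, 0, -5 → best response b2.
Player II against R3: payoffs -6, 8, 0 → best response b2.
Player II against R4: payoffs 3, 9, -4 → best response b2.
No profile is a mutual best response for all players.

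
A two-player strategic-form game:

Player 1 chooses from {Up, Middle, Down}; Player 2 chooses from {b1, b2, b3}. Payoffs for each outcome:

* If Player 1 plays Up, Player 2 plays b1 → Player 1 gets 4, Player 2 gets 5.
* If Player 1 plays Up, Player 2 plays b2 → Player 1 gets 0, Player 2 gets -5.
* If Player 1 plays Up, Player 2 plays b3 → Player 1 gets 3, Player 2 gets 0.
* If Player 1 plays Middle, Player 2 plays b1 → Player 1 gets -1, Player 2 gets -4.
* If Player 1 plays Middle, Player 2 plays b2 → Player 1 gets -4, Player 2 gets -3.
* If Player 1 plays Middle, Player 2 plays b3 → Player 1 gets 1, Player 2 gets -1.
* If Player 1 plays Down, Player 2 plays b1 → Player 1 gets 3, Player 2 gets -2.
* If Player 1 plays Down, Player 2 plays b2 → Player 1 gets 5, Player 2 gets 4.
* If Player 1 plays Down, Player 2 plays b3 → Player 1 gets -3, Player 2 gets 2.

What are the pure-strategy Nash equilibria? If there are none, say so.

For each strategy profile, look for a profitable unilateral deviation.
(Up, b1): Player 1 gets 4, best alternative 3; Player 2 gets 5, best alternative 0. No profitable deviation — NE.
(Up, b2): Player 1 can switch to Down (0 → 5). Not NE.
(Up, b3): Player 2 can switch to b1 (0 → 5). Not NE.
(Middle, b1): Player 1 can switch to Up (-1 → 4). Not NE.
(Middle, b2): Player 1 can switch to Up (-4 → 0). Not NE.
(Middle, b3): Player 1 can switch to Up (1 → 3). Not NE.
(Down, b1): Player 1 can switch to Up (3 → 4). Not NE.
(Down, b2): Player 1 gets 5, best alternative 0; Player 2 gets 4, best alternative 2. No profitable deviation — NE.
(Down, b3): Player 1 can switch to Up (-3 → 3). Not NE.

(Up, b1) and (Down, b2)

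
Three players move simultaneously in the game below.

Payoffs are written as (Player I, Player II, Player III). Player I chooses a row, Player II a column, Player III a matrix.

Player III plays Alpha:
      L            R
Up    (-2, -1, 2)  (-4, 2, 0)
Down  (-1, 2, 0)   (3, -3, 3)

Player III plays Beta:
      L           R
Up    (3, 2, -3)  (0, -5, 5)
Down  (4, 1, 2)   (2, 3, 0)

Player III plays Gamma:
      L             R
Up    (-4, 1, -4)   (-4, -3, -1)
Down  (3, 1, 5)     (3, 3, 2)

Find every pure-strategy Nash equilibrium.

Player I against (L, Alpha): payoffs -2, -1 → best response Down.
Player I against (L, Beta): payoffs 3, 4 → best response Down.
Player I against (L, Gamma): payoffs -4, 3 → best response Down.
Player I against (R, Alpha): payoffs -4, 3 → best response Down.
Player I against (R, Beta): payoffs 0, 2 → best response Down.
Player I against (R, Gamma): payoffs -4, 3 → best response Down.
Player II against (Up, Alpha): payoffs -1, 2 → best response R.
Player II against (Up, Beta): payoffs 2, -5 → best response L.
Player II against (Up, Gamma): payoffs 1, -3 → best response L.
Player II against (Down, Alpha): payoffs 2, -3 → best response L.
Player II against (Down, Beta): payoffs 1, 3 → best response R.
Player II against (Down, Gamma): payoffs 1, 3 → best response R.
Player III against (Up, L): payoffs 2, -3, -4 → best response Alpha.
Player III against (Up, R): payoffs 0, 5, -1 → best response Beta.
Player III against (Down, L): payoffs 0, 2, 5 → best response Gamma.
Player III against (Down, R): payoffs 3, 0, 2 → best response Alpha.
No profile is a mutual best response for all players.

There is no pure-strategy Nash equilibrium.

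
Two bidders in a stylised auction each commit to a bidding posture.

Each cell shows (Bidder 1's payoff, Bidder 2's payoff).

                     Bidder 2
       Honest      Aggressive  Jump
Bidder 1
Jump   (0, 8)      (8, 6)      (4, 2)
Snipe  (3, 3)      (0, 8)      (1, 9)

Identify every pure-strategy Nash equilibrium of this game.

There is no pure-strategy Nash equilibrium.

(Jump, Honest): Bidder 1 can switch to Snipe (0 → 3). Not NE.
(Jump, Aggressive): Bidder 2 can switch to Honest (6 → 8). Not NE.
(Jump, Jump): Bidder 2 can switch to Honest (2 → 8). Not NE.
(Snipe, Honest): Bidder 2 can switch to Aggressive (3 → 8). Not NE.
(Snipe, Aggressive): Bidder 1 can switch to Jump (0 → 8). Not NE.
(Snipe, Jump): Bidder 1 can switch to Jump (1 → 4). Not NE.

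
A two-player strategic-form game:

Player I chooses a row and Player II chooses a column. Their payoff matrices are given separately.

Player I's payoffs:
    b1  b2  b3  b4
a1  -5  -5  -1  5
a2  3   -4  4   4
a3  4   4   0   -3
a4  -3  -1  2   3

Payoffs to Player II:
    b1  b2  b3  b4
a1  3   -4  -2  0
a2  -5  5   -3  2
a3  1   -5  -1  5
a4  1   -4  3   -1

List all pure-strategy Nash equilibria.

This game has no pure Nash equilibrium.

Mark each player's best response to every combination of opponents' strategies; a profile where every player is best-responding is a pure Nash equilibrium.
Player I against b1: payoffs -5, 3, 4, -3 → best response a3.
Player I against b2: payoffs -5, -4, 4, -1 → best response a3.
Player I against b3: payoffs -1, 4, 0, 2 → best response a2.
Player I against b4: payoffs 5, 4, -3, 3 → best response a1.
Player II against a1: payoffs 3, -4, -2, 0 → best response b1.
Player II against a2: payoffs -5, 5, -3, 2 → best response b2.
Player II against a3: payoffs 1, -5, -1, 5 → best response b4.
Player II against a4: payoffs 1, -4, 3, -1 → best response b3.
No profile is a mutual best response for all players.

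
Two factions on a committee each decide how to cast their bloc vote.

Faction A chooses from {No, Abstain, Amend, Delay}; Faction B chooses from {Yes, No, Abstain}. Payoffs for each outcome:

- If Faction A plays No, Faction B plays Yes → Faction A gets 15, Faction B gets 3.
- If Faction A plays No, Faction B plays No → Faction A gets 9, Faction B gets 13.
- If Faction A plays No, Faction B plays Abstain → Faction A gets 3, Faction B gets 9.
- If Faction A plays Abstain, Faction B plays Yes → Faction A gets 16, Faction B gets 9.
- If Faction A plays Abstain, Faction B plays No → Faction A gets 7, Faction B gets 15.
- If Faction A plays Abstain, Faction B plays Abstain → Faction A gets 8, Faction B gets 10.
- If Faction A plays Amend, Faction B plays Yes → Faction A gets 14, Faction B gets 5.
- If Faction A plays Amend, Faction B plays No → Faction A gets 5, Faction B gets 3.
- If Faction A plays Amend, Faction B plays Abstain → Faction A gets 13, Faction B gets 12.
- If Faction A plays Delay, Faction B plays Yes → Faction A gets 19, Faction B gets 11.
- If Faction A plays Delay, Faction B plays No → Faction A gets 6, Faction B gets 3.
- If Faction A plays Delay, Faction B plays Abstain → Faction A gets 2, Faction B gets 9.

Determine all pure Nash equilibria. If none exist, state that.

Faction A against Yes: payoffs 15, 16, 14, 19 → best response Delay.
Faction A against No: payoffs 9, 7, 5, 6 → best response No.
Faction A against Abstain: payoffs 3, 8, 13, 2 → best response Amend.
Faction B against No: payoffs 3, 13, 9 → best response No.
Faction B against Abstain: payoffs 9, 15, 10 → best response No.
Faction B against Amend: payoffs 5, 3, 12 → best response Abstain.
Faction B against Delay: payoffs 11, 3, 9 → best response Yes.
Mutual best responses: (No, No); (Amend, Abstain); (Delay, Yes).

Pure-strategy Nash equilibria: (No, No), (Amend, Abstain), (Delay, Yes)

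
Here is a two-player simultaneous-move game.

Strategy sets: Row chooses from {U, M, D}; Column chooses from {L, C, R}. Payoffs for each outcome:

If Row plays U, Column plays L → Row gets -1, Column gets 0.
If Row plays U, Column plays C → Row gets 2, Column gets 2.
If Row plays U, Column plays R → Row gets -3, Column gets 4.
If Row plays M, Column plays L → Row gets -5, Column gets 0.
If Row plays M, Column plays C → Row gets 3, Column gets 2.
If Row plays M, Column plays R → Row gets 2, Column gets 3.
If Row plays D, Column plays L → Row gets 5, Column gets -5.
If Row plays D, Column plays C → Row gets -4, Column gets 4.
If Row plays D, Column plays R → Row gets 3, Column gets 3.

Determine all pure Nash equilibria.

none

Check each profile: it is a Nash equilibrium iff no player can strictly gain by switching unilaterally.
(U, L): Row can switch to D (-1 → 5). Not NE.
(U, C): Row can switch to M (2 → 3). Not NE.
(U, R): Row can switch to M (-3 → 2). Not NE.
(M, L): Row can switch to U (-5 → -1). Not NE.
(M, C): Column can switch to R (2 → 3). Not NE.
(M, R): Row can switch to D (2 → 3). Not NE.
(D, L): Column can switch to C (-5 → 4). Not NE.
(D, C): Row can switch to U (-4 → 2). Not NE.
(The remaining 1 profile has a profitable deviation by the same check.)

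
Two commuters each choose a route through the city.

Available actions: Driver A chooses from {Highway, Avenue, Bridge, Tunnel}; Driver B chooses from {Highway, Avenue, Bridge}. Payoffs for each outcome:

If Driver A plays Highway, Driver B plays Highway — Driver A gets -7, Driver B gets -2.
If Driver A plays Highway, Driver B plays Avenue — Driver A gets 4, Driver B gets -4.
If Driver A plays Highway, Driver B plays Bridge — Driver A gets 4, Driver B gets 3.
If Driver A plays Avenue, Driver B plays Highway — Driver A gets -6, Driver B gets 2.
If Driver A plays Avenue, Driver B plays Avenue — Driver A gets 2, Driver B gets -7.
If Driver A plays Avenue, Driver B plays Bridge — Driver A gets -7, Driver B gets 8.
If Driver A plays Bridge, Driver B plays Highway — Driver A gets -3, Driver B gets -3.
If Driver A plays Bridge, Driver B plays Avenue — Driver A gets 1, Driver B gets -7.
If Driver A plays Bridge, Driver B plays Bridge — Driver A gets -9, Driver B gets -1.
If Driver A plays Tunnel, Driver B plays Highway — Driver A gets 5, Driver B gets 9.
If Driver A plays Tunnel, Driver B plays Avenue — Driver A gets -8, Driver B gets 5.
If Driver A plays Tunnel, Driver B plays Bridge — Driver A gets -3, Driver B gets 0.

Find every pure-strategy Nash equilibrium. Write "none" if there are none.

(Highway, Bridge); (Tunnel, Highway)

(Highway, Highway): Driver A can switch to Avenue (-7 → -6). Not NE.
(Highway, Avenue): Driver B can switch to Highway (-4 → -2). Not NE.
(Highway, Bridge): Driver A gets 4, best alternative -3; Driver B gets 3, best alternative -2. No profitable deviation — NE.
(Avenue, Highway): Driver A can switch to Bridge (-6 → -3). Not NE.
(Avenue, Avenue): Driver A can switch to Highway (2 → 4). Not NE.
(Avenue, Bridge): Driver A can switch to Highway (-7 → 4). Not NE.
(Bridge, Highway): Driver A can switch to Tunnel (-3 → 5). Not NE.
(Bridge, Avenue): Driver A can switch to Highway (1 → 4). Not NE.
(Bridge, Bridge): Driver A can switch to Highway (-9 → 4). Not NE.
(Tunnel, Highway): Driver A gets 5, best alternative -3; Driver B gets 9, best alternative 5. No profitable deviation — NE.
(Tunnel, Avenue): Driver A can switch to Highway (-8 → 4). Not NE.
(Tunnel, Bridge): Driver A can switch to Highway (-3 → 4). Not NE.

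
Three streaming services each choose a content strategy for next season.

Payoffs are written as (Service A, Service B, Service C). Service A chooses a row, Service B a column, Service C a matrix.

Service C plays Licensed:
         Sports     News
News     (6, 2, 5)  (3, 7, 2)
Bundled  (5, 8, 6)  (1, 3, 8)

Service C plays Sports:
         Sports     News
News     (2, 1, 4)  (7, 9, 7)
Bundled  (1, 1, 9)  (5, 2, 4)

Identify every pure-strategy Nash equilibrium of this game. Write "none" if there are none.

Pure NE: (News, News, Sports)

Service A against (Sports, Licensed): payoffs 6, 5 → best response News.
Service A against (Sports, Sports): payoffs 2, 1 → best response News.
Service A against (News, Licensed): payoffs 3, 1 → best response News.
Service A against (News, Sports): payoffs 7, 5 → best response News.
Service B against (News, Licensed): payoffs 2, 7 → best response News.
Service B against (News, Sports): payoffs 1, 9 → best response News.
Service B against (Bundled, Licensed): payoffs 8, 3 → best response Sports.
Service B against (Bundled, Sports): payoffs 1, 2 → best response News.
Service C against (News, Sports): payoffs 5, 4 → best response Licensed.
Service C against (News, News): payoffs 2, 7 → best response Sports.
Service C against (Bundled, Sports): payoffs 6, 9 → best response Sports.
Service C against (Bundled, News): payoffs 8, 4 → best response Licensed.
Mutual best responses: (News, News, Sports).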